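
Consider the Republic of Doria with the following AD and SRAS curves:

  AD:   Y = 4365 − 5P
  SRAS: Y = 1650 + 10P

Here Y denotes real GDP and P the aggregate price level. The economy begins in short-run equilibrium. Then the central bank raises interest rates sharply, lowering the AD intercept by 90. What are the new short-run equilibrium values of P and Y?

P = 175, Y = 3400

This is a negative demand shock: AD shifts left.
New AD: Y = 4275 − 5P.
Set AD = SRAS: 4275 − 5P = 1650 + 10P, so 2625 = 15P and P = 175.
Y = 4275 − 5·175 = 3400.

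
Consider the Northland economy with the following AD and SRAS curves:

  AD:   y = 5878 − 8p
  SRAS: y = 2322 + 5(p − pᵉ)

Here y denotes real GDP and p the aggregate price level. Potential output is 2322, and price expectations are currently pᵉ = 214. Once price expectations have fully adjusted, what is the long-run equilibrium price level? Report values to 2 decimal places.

Short run: with pᵉ = 214, SRAS is y = 1252 + 5p. Setting AD = SRAS gives 4626 = 13p, so p = 355.85 and y = 5878 − 8p = 3031.23.
Output 3031.23 is above potential 2322, so over time expected prices rise and SRAS shifts left until y returns to 2322.
Long run: y = 2322 on the AD curve gives 2322 = 5878 − 8p, so p = 444.50.

Long-run p = 444.50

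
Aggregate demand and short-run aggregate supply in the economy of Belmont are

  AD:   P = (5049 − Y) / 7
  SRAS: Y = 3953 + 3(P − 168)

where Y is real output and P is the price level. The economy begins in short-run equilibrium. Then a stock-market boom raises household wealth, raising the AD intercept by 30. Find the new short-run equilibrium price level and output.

P = 163, Y = 3938

This is a positive demand shock: AD shifts right.
New AD: Y = 5079 − 7P.
SRAS can be written Y = 3449 + 3P.
Set AD = SRAS: 5079 − 7P = 3449 + 3P, so 1630 = 10P and P = 163.
Y = 5079 − 7·163 = 3938.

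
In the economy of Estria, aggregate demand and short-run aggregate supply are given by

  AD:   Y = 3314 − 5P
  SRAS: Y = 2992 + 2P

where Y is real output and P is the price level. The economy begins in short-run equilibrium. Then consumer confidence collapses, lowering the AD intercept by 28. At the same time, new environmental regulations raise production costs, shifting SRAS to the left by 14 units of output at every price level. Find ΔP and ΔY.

ΔP = -2, ΔY = -18

After both shocks: AD is Y = 3286 − 5P and SRAS is Y = 2978 + 2P.
Setting them equal: 308 = 7P, so P = 44.
Y = 3286 − 5·44 = 3066.
Initially P = 46, Y = 3084, so ΔP = -2 and ΔY = -18.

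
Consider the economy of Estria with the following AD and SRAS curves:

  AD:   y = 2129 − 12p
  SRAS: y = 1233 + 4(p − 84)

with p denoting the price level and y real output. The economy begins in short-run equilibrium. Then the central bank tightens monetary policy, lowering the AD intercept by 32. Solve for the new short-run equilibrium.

This is a negative demand shock: AD shifts left.
New AD: y = 2097 − 12p.
SRAS can be written y = 897 + 4p.
Set AD = SRAS: 2097 − 12p = 897 + 4p, so 1200 = 16p and p = 75.
y = 2097 − 12·75 = 1197.

p = 75, y = 1197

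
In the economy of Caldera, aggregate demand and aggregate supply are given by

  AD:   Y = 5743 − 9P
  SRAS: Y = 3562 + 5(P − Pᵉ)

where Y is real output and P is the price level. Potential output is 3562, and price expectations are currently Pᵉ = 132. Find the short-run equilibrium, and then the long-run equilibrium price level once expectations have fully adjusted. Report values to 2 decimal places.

Short run: with Pᵉ = 132, SRAS is Y = 2902 + 5P. Setting AD = SRAS gives 2841 = 14P, so P = 202.93 and Y = 5743 − 9P = 3916.64.
Output 3916.64 is above potential 3562, so over time expected prices rise and SRAS shifts left until Y returns to 3562.
Long run: Y = 3562 on the AD curve gives 3562 = 5743 − 9P, so P = 242.33.

Short run: P = 202.93, Y = 3916.64. Long run: P = 242.33.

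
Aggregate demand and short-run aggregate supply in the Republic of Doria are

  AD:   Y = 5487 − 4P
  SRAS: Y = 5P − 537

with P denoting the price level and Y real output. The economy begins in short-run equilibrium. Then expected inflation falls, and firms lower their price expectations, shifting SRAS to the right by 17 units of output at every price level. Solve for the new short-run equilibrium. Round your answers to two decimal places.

P = 667.44, Y = 2817.22

This is a positive supply shock: SRAS shifts right.
New SRAS: Y = 5P − 520.
Set AD = SRAS: 5487 − 4P = 5P − 520, so 6007 = 9P and P = 667.44.
Substituting into AD, Y = 2817.22.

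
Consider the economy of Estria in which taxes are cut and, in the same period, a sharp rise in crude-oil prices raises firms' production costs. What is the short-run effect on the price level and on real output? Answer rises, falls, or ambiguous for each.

The first event is a positive demand shock: AD shifts right, which by itself pushes P up and Y up.
The second is an adverse supply shock: SRAS shifts left, which by itself pushes P up and Y down.
Both shocks push P up, so P rises. The two shocks push Y in opposite directions, so the effect on Y is ambiguous.

Price level: rises; output: ambiguous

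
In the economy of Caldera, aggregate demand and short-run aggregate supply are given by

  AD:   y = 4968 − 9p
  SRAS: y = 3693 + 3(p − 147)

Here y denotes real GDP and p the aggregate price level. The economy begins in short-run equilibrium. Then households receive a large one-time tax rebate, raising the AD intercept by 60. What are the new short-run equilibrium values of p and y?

p = 148, y = 3696

This is a positive demand shock: AD shifts right.
New AD: y = 5028 − 9p.
SRAS can be written y = 3252 + 3p.
Set AD = SRAS: 5028 − 9p = 3252 + 3p, so 1776 = 12p and p = 148.
y = 5028 − 9·148 = 3696.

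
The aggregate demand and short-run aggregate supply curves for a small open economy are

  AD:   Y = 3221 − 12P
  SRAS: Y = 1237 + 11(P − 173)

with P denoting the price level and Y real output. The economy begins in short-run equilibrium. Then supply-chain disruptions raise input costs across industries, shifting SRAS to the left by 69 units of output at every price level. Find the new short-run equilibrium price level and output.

P = 172, Y = 1157

This is a negative supply shock: SRAS shifts left.
New SRAS: Y = 11P − 735.
Set AD = SRAS: 3221 − 12P = 11P − 735, so 3956 = 23P and P = 172.
Y = 3221 − 12·172 = 1157.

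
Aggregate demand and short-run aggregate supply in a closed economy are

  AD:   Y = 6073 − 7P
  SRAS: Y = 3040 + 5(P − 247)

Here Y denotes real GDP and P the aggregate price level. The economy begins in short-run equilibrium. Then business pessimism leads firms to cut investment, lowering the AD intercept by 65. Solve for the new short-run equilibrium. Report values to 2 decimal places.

P = 350.25, Y = 3556.25

This is a negative demand shock: AD shifts left.
New AD: Y = 6008 − 7P.
SRAS can be written Y = 1805 + 5P.
Set AD = SRAS: 6008 − 7P = 1805 + 5P, so 4203 = 12P and P = 350.25.
Substituting into AD, Y = 3556.25.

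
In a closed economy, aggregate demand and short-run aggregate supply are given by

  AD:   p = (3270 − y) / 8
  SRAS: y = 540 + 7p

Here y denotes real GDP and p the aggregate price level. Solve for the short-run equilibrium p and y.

p = 182, y = 1814

Rearrange AD to y = 3270 − 8p.
Set AD = SRAS: 3270 − 8p = 540 + 7p, so 2730 = 15p and p = 182.
Then y = 3270 − 8·182 = 1814.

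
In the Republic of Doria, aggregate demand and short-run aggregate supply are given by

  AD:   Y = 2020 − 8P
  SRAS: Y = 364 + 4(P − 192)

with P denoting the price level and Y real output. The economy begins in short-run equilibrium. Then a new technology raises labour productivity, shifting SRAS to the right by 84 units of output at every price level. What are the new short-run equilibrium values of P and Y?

P = 195, Y = 460

This is a positive supply shock: SRAS shifts right.
New SRAS: Y = 4P − 320.
Set AD = SRAS: 2020 − 8P = 4P − 320, so 2340 = 12P and P = 195.
Y = 2020 − 8·195 = 460.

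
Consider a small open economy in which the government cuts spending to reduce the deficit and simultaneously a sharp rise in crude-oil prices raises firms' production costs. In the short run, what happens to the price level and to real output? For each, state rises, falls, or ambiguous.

Price level: ambiguous; output: falls

The first event is a negative demand shock: AD shifts left, which by itself pushes P down and Y down.
The second is an adverse supply shock: SRAS shifts left, which by itself pushes P up and Y down.
The two shocks push P in opposite directions, so the effect on P is ambiguous. Both shocks push Y down, so Y falls.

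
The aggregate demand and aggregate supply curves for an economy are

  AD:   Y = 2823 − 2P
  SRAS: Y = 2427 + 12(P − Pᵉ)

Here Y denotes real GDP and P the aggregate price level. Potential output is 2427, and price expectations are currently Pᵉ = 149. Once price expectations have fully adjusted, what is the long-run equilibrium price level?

Long-run P = 198

Short run: with Pᵉ = 149, SRAS is Y = 639 + 12P. Setting AD = SRAS gives 2184 = 14P, so P = 156 and Y = 2823 − 2·156 = 2511.
Output 2511 is above potential 2427, so over time expected prices rise and SRAS shifts left until Y returns to 2427.
Long run: Y = 2427 on the AD curve gives 2427 = 2823 − 2P, so P = 198.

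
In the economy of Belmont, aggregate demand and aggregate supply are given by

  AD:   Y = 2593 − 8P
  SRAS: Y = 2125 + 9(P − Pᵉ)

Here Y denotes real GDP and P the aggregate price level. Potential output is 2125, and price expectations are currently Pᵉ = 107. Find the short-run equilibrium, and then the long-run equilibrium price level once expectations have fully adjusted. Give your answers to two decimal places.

Short run: with Pᵉ = 107, SRAS is Y = 1162 + 9P. Setting AD = SRAS gives 1431 = 17P, so P = 84.18 and Y = 2593 − 8P = 1919.59.
Output 1919.59 is below potential 2125, so over time expected prices fall and SRAS shifts right until Y returns to 2125.
Long run: Y = 2125 on the AD curve gives 2125 = 2593 − 8P, so P = 58.50.

Short run: P = 84.18, Y = 1919.59. Long run: P = 58.50.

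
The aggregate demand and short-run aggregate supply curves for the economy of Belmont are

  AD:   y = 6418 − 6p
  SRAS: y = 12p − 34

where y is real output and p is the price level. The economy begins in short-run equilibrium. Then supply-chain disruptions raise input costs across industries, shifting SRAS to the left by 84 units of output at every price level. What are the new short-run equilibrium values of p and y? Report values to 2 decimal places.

This is a negative supply shock: SRAS shifts left.
New SRAS: y = 12p − 118.
Set AD = SRAS: 6418 − 6p = 12p − 118, so 6536 = 18p and p = 363.11.
Substituting into AD, y = 4239.33.

p = 363.11, y = 4239.33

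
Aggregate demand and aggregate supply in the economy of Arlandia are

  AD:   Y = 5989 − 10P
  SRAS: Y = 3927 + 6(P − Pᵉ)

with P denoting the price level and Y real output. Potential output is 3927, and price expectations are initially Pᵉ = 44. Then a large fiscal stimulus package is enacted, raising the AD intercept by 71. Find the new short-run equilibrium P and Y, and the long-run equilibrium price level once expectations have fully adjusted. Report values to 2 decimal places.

Short run: P = 149.81, Y = 4561.88. Long run: P = 213.30.

AD shifts right: new AD is Y = 6060 − 10P. With Pᵉ = 44, SRAS is Y = 3663 + 6P.
Short run: 6060 − 10P = 3663 + 6P gives 2397 = 16P, so P = 149.81 and Y = 6060 − 10P = 4561.88.
Y = 4561.88 is above potential 3927; expectations adjust and SRAS shifts left until Y = 3927.
Long run: on the new AD curve, 3927 = 6060 − 10P gives P = 213.30.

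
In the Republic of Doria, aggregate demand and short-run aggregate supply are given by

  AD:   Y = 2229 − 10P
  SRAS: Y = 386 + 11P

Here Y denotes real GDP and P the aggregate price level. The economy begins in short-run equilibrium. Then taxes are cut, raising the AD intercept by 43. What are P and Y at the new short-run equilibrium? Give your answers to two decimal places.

This is a positive demand shock: AD shifts right.
New AD: Y = 2272 − 10P.
Set AD = SRAS: 2272 − 10P = 386 + 11P, so 1886 = 21P and P = 89.81.
Substituting into AD, Y = 1373.90.

P = 89.81, Y = 1373.90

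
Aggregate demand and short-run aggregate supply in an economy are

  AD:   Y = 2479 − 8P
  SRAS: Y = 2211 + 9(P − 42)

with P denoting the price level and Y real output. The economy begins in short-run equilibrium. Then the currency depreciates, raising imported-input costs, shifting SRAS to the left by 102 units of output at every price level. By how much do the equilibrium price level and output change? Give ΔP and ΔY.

ΔP = +6, ΔY = -48

This is a negative supply shock: SRAS shifts left.
New SRAS: Y = 1731 + 9P.
Set AD = SRAS: 2479 − 8P = 1731 + 9P, so 748 = 17P and P = 44.
Y = 2479 − 8·44 = 2127.
Initially P = 38, Y = 2175, so ΔP = +6 and ΔY = -48.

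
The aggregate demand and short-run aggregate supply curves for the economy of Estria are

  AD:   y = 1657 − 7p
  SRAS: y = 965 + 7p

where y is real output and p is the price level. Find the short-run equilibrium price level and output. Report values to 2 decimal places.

Set AD = SRAS: 1657 − 7p = 965 + 7p, so 692 = 14p and p = 49.43.
Substituting into AD, y = 1657 − 7p = 1311.00.

p = 49.43, y = 1311.00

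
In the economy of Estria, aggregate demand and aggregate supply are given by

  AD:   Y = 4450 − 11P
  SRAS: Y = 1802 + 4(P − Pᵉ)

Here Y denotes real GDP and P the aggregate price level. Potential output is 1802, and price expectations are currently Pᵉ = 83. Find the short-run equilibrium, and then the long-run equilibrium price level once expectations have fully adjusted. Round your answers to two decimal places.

Short run: P = 198.67, Y = 2264.67. Long run: P = 240.73.

Short run: with Pᵉ = 83, SRAS is Y = 1470 + 4P. Setting AD = SRAS gives 2980 = 15P, so P = 198.67 and Y = 4450 − 11P = 2264.67.
Output 2264.67 is above potential 1802, so over time expected prices rise and SRAS shifts left until Y returns to 1802.
Long run: Y = 1802 on the AD curve gives 1802 = 4450 − 11P, so P = 240.73.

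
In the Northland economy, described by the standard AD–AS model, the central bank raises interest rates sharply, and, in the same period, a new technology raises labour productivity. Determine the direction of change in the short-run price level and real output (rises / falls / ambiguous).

Price level: falls; output: ambiguous

The first event is a negative demand shock: AD shifts left, which by itself pushes P down and Y down.
The second is a favourable supply shock: SRAS shifts right, which by itself pushes P down and Y up.
Both shocks push P down, so P falls. The two shocks push Y in opposite directions, so the effect on Y is ambiguous.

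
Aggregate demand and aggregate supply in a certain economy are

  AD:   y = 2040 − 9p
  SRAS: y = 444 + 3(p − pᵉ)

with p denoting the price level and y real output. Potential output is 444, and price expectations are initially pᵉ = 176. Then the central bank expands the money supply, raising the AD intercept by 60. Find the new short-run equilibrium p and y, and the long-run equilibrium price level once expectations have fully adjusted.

AD shifts right: new AD is y = 2100 − 9p. With pᵉ = 176, SRAS is y = 3p − 84.
Short run: 2100 − 9p = 3p − 84 gives 2184 = 12p, so p = 182 and y = 2100 − 9·182 = 462.
y = 462 is above potential 444; expectations adjust and SRAS shifts left until y = 444.
Long run: on the new AD curve, 444 = 2100 − 9p gives p = 184.

Short run: p = 182, y = 462. Long run: p = 184.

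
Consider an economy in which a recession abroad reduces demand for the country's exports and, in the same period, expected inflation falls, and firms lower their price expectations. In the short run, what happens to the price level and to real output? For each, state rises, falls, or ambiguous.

Price level: falls; output: ambiguous

The first event is a negative demand shock: AD shifts left, which by itself pushes P down and Y down.
The second is a favourable supply shock: SRAS shifts right, which by itself pushes P down and Y up.
Both shocks push P down, so P falls. The two shocks push Y in opposite directions, so the effect on Y is ambiguous.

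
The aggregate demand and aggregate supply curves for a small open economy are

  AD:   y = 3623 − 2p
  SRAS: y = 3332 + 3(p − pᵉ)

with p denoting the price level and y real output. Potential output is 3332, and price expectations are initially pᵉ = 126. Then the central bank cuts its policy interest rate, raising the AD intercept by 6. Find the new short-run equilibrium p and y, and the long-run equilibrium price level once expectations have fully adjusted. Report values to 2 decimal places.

AD shifts right: new AD is y = 3629 − 2p. With pᵉ = 126, SRAS is y = 2954 + 3p.
Short run: 3629 − 2p = 2954 + 3p gives 675 = 5p, so p = 135.00 and y = 3629 − 2p = 3359.00.
y = 3359.00 is above potential 3332; expectations adjust and SRAS shifts left until y = 3332.
Long run: on the new AD curve, 3332 = 3629 − 2p gives p = 148.50.

Short run: p = 135.00, y = 3359.00. Long run: p = 148.50.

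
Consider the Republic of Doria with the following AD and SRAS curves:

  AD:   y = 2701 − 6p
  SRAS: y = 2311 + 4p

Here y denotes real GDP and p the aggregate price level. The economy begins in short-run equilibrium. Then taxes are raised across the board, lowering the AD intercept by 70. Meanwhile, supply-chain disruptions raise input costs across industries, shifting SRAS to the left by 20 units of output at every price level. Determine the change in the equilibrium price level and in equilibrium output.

Δp = -5, Δy = -40

After both shocks: AD is y = 2631 − 6p and SRAS is y = 2291 + 4p.
Setting them equal: 340 = 10p, so p = 34.
y = 2631 − 6·34 = 2427.
Initially p = 39, y = 2467, so Δp = -5 and Δy = -40.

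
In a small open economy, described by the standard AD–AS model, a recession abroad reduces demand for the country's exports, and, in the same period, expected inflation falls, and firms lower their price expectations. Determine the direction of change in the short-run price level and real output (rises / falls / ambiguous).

Price level: falls; output: ambiguous

The first event is a negative demand shock: AD shifts left, which by itself pushes P down and Y down.
The second is a favourable supply shock: SRAS shifts right, which by itself pushes P down and Y up.
Both shocks push P down, so P falls. The two shocks push Y in opposite directions, so the effect on Y is ambiguous.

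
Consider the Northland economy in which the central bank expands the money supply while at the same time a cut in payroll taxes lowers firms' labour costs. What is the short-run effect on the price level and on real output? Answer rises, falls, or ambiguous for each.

The first event is a positive demand shock: AD shifts right, which by itself pushes P up and Y up.
The second is a favourable supply shock: SRAS shifts right, which by itself pushes P down and Y up.
The two shocks push P in opposite directions, so the effect on P is ambiguous. Both shocks push Y up, so Y rises.

Price level: ambiguous; output: rises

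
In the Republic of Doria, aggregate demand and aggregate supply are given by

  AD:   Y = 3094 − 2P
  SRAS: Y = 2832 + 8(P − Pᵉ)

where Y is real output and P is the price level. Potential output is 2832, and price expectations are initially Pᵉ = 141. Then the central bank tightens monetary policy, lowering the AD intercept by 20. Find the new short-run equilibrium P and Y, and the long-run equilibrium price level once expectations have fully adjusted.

Short run: P = 137, Y = 2800. Long run: P = 121.

AD shifts left: new AD is Y = 3074 − 2P. With Pᵉ = 141, SRAS is Y = 1704 + 8P.
Short run: 3074 − 2P = 1704 + 8P gives 1370 = 10P, so P = 137 and Y = 3074 − 2·137 = 2800.
Y = 2800 is below potential 2832; expectations adjust and SRAS shifts right until Y = 2832.
Long run: on the new AD curve, 2832 = 3074 − 2P gives P = 121.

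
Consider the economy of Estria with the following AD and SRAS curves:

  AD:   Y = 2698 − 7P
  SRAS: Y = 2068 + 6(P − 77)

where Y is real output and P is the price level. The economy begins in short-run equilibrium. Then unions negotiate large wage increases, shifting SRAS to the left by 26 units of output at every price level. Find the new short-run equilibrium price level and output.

P = 86, Y = 2096

This is a negative supply shock: SRAS shifts left.
New SRAS: Y = 1580 + 6P.
Set AD = SRAS: 2698 − 7P = 1580 + 6P, so 1118 = 13P and P = 86.
Y = 2698 − 7·86 = 2096.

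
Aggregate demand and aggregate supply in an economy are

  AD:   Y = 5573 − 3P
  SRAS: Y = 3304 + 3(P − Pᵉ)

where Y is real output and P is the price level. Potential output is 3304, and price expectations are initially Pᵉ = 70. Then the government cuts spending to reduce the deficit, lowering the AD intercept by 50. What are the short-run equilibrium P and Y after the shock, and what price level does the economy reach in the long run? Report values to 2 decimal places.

AD shifts left: new AD is Y = 5523 − 3P. With Pᵉ = 70, SRAS is Y = 3094 + 3P.
Short run: 5523 − 3P = 3094 + 3P gives 2429 = 6P, so P = 404.83 and Y = 5523 − 3P = 4308.50.
Y = 4308.50 is above potential 3304; expectations adjust and SRAS shifts left until Y = 3304.
Long run: on the new AD curve, 3304 = 5523 − 3P gives P = 739.67.

Short run: P = 404.83, Y = 4308.50. Long run: P = 739.67.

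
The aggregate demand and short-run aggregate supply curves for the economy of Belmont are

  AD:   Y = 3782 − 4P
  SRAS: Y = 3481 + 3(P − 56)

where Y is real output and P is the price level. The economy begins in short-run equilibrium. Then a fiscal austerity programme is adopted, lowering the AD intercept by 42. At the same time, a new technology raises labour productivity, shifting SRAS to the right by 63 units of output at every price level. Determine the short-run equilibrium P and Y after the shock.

After both shocks: AD is Y = 3740 − 4P and SRAS is Y = 3376 + 3P.
Setting them equal: 364 = 7P, so P = 52.
Y = 3740 − 4·52 = 3532.

P = 52, Y = 3532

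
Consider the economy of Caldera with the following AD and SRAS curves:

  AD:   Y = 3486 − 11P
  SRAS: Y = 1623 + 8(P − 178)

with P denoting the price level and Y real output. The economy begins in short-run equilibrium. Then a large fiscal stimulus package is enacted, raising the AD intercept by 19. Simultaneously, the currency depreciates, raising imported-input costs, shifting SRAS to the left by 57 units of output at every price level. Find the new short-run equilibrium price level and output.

P = 177, Y = 1558

After both shocks: AD is Y = 3505 − 11P and SRAS is Y = 142 + 8P.
Setting them equal: 3363 = 19P, so P = 177.
Y = 3505 − 11·177 = 1558.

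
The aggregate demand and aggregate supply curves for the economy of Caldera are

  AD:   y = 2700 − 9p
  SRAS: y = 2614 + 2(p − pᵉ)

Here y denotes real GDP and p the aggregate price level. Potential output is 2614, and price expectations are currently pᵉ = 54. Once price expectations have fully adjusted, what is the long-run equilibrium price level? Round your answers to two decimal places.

Short run: with pᵉ = 54, SRAS is y = 2506 + 2p. Setting AD = SRAS gives 194 = 11p, so p = 17.64 and y = 2700 − 9p = 2541.27.
Output 2541.27 is below potential 2614, so over time expected prices fall and SRAS shifts right until y returns to 2614.
Long run: y = 2614 on the AD curve gives 2614 = 2700 − 9p, so p = 9.56.

Long-run p = 9.56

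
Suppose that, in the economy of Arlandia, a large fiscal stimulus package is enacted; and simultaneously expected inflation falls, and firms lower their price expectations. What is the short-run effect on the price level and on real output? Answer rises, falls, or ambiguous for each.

Price level: ambiguous; output: rises

The first event is a positive demand shock: AD shifts right, which by itself pushes P up and Y up.
The second is a favourable supply shock: SRAS shifts right, which by itself pushes P down and Y up.
The two shocks push P in opposite directions, so the effect on P is ambiguous. Both shocks push Y up, so Y rises.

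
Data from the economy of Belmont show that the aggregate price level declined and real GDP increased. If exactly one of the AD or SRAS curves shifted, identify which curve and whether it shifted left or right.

P fell and Y rose. An AD shift moves P and Y in the same direction; an SRAS shift moves them in opposite directions.
Here P and Y moved in opposite directions, so the SRAS curve shifted.
Since Y rose, SRAS shifted right.

SRAS shifted right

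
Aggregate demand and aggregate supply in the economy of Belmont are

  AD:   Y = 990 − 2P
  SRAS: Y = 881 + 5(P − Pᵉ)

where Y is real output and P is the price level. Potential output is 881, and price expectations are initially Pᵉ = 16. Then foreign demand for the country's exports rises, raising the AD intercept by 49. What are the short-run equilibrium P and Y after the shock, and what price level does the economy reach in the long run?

AD shifts right: new AD is Y = 1039 − 2P. With Pᵉ = 16, SRAS is Y = 801 + 5P.
Short run: 1039 − 2P = 801 + 5P gives 238 = 7P, so P = 34 and Y = 1039 − 2·34 = 971.
Y = 971 is above potential 881; expectations adjust and SRAS shifts left until Y = 881.
Long run: on the new AD curve, 881 = 1039 − 2P gives P = 79.

Short run: P = 34, Y = 971. Long run: P = 79.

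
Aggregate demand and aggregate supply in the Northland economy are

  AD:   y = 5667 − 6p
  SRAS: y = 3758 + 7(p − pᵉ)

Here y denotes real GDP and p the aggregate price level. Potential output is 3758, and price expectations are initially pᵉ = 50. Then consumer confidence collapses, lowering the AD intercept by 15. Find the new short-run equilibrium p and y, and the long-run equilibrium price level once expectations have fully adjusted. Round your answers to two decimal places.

Short run: p = 172.62, y = 4616.31. Long run: p = 315.67.

AD shifts left: new AD is y = 5652 − 6p. With pᵉ = 50, SRAS is y = 3408 + 7p.
Short run: 5652 − 6p = 3408 + 7p gives 2244 = 13p, so p = 172.62 and y = 5652 − 6p = 4616.31.
y = 4616.31 is above potential 3758; expectations adjust and SRAS shifts left until y = 3758.
Long run: on the new AD curve, 3758 = 5652 − 6p gives p = 315.67.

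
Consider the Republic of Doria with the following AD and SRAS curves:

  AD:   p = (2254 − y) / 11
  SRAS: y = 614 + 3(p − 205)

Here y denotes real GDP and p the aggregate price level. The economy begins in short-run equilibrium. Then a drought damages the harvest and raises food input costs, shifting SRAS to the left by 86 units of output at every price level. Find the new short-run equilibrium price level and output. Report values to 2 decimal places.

This is a negative supply shock: SRAS shifts left.
New SRAS: y = 3p − 87.
Set AD = SRAS: 2254 − 11p = 3p − 87, so 2341 = 14p and p = 167.21.
Substituting into AD, y = 414.64.

p = 167.21, y = 414.64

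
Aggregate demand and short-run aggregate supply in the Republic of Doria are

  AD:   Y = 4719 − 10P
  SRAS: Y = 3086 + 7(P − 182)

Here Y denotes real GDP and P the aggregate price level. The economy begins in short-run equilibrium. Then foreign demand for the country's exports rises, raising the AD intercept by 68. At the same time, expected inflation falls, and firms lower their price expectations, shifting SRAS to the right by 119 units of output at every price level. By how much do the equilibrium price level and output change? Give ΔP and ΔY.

After both shocks: AD is Y = 4787 − 10P and SRAS is Y = 1931 + 7P.
Setting them equal: 2856 = 17P, so P = 168.
Y = 4787 − 10·168 = 3107.
Initially P = 171, Y = 3009, so ΔP = -3 and ΔY = +98.

ΔP = -3, ΔY = +98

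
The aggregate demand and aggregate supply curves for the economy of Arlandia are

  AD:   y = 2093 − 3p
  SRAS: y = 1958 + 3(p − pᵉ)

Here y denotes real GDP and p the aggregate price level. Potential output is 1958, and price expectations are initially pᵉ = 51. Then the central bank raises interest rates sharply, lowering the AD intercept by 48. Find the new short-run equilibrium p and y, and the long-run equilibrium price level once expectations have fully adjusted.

Short run: p = 40, y = 1925. Long run: p = 29.

AD shifts left: new AD is y = 2045 − 3p. With pᵉ = 51, SRAS is y = 1805 + 3p.
Short run: 2045 − 3p = 1805 + 3p gives 240 = 6p, so p = 40 and y = 2045 − 3·40 = 1925.
y = 1925 is below potential 1958; expectations adjust and SRAS shifts right until y = 1958.
Long run: on the new AD curve, 1958 = 2045 − 3p gives p = 29.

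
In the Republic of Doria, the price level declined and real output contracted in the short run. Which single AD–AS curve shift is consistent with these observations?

AD shifted left

P fell and Y fell. An AD shift moves P and Y in the same direction; an SRAS shift moves them in opposite directions.
Here P and Y moved in the same direction, so the AD curve shifted.
Since Y fell, AD shifted left.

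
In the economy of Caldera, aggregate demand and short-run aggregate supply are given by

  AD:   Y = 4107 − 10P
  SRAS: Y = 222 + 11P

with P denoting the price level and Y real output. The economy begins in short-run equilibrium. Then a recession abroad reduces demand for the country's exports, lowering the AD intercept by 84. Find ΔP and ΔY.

This is a negative demand shock: AD shifts left.
New AD: Y = 4023 − 10P.
Set AD = SRAS: 4023 − 10P = 222 + 11P, so 3801 = 21P and P = 181.
Y = 4023 − 10·181 = 2213.
Initially P = 185, Y = 2257, so ΔP = -4 and ΔY = -44.

ΔP = -4, ΔY = -44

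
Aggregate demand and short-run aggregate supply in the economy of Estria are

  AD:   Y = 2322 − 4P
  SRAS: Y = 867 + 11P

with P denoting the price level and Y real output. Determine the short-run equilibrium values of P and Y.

P = 97, Y = 1934

Set AD = SRAS: 2322 − 4P = 867 + 11P, so 1455 = 15P and P = 97.
Then Y = 2322 − 4·97 = 1934.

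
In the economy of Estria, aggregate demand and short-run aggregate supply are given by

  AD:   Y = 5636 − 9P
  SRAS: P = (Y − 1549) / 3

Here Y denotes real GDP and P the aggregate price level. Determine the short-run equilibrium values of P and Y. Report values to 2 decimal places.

Rearrange SRAS to Y = 1549 + 3P.
Set AD = SRAS: 5636 − 9P = 1549 + 3P, so 4087 = 12P and P = 340.58.
Substituting into AD, Y = 5636 − 9P = 2570.75.

P = 340.58, Y = 2570.75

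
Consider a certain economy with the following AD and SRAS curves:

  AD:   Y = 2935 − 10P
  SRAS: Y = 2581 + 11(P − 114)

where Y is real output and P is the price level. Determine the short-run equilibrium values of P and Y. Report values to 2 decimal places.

P = 76.57, Y = 2169.29

Write SRAS as Y = 2581 + 11P − 1254 = 1327 + 11P.
Set AD = SRAS: 2935 − 10P = 1327 + 11P, so 1608 = 21P and P = 76.57.
Substituting into AD, Y = 2935 − 10P = 2169.29.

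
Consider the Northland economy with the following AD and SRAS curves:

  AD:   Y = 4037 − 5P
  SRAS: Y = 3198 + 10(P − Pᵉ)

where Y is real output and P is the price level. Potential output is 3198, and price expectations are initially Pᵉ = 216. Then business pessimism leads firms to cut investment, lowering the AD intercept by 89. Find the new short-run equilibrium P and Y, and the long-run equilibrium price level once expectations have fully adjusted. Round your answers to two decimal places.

AD shifts left: new AD is Y = 3948 − 5P. With Pᵉ = 216, SRAS is Y = 1038 + 10P.
Short run: 3948 − 5P = 1038 + 10P gives 2910 = 15P, so P = 194.00 and Y = 3948 − 5P = 2978.00.
Y = 2978.00 is below potential 3198; expectations adjust and SRAS shifts right until Y = 3198.
Long run: on the new AD curve, 3198 = 3948 − 5P gives P = 150.00.

Short run: P = 194.00, Y = 2978.00. Long run: P = 150.00.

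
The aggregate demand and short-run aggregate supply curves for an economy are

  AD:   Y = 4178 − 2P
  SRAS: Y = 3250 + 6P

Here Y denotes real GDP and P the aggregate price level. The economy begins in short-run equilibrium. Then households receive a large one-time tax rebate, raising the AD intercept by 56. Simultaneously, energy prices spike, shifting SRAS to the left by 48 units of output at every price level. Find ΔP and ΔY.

ΔP = +13, ΔY = +30

After both shocks: AD is Y = 4234 − 2P and SRAS is Y = 3202 + 6P.
Setting them equal: 1032 = 8P, so P = 129.
Y = 4234 − 2·129 = 3976.
Initially P = 116, Y = 3946, so ΔP = +13 and ΔY = +30.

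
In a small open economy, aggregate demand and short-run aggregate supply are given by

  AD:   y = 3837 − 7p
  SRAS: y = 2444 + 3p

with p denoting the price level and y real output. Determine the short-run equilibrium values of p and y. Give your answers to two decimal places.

Set AD = SRAS: 3837 − 7p = 2444 + 3p, so 1393 = 10p and p = 139.30.
Substituting into AD, y = 3837 − 7p = 2861.90.

p = 139.30, y = 2861.90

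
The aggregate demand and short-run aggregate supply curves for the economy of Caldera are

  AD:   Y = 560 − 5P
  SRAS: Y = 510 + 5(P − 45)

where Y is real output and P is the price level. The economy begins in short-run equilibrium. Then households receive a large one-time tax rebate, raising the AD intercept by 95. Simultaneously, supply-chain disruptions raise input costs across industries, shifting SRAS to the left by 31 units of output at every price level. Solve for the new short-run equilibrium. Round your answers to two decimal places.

After both shocks: AD is Y = 655 − 5P and SRAS is Y = 254 + 5P.
Setting them equal: 401 = 10P, so P = 40.10.
Substituting into AD, Y = 454.50.

P = 40.10, Y = 454.50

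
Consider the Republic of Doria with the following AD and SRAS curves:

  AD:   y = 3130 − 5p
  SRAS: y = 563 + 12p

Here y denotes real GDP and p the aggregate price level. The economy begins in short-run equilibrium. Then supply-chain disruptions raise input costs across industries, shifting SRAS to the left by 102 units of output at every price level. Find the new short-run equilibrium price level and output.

This is a negative supply shock: SRAS shifts left.
New SRAS: y = 461 + 12p.
Set AD = SRAS: 3130 − 5p = 461 + 12p, so 2669 = 17p and p = 157.
y = 3130 − 5·157 = 2345.

p = 157, y = 2345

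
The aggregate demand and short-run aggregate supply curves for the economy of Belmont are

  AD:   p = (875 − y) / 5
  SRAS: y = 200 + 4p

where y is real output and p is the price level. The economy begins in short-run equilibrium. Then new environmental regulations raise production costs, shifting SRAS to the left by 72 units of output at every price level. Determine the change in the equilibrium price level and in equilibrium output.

Δp = +8, Δy = -40

This is a negative supply shock: SRAS shifts left.
New SRAS: y = 128 + 4p.
Set AD = SRAS: 875 − 5p = 128 + 4p, so 747 = 9p and p = 83.
y = 875 − 5·83 = 460.
Initially p = 75, y = 500, so Δp = +8 and Δy = -40.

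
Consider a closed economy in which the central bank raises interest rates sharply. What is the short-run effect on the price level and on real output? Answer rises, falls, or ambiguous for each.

This is a negative demand shock: AD shifts left.
Moving along the upward-sloping SRAS curve, P falls and Y falls.

Price level: falls; output: falls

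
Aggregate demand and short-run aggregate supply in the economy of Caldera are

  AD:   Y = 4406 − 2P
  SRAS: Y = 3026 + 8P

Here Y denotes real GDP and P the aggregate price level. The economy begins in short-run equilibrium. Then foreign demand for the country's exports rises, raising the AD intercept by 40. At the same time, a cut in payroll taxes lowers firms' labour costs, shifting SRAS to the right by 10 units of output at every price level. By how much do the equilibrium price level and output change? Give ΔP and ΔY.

After both shocks: AD is Y = 4446 − 2P and SRAS is Y = 3036 + 8P.
Setting them equal: 1410 = 10P, so P = 141.
Y = 4446 − 2·141 = 4164.
Initially P = 138, Y = 4130, so ΔP = +3 and ΔY = +34.

ΔP = +3, ΔY = +34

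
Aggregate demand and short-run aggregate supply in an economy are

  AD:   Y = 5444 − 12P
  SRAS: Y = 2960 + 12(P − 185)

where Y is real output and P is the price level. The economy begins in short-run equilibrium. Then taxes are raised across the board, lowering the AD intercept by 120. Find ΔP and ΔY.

This is a negative demand shock: AD shifts left.
New AD: Y = 5324 − 12P.
SRAS can be written Y = 740 + 12P.
Set AD = SRAS: 5324 − 12P = 740 + 12P, so 4584 = 24P and P = 191.
Y = 5324 − 12·191 = 3032.
Initially P = 196, Y = 3092, so ΔP = -5 and ΔY = -60.

ΔP = -5, ΔY = -60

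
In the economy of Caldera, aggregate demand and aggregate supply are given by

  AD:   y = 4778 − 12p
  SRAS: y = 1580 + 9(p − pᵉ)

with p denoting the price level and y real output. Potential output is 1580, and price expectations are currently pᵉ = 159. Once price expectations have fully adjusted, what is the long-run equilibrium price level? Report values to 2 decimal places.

Short run: with pᵉ = 159, SRAS is y = 149 + 9p. Setting AD = SRAS gives 4629 = 21p, so p = 220.43 and y = 4778 − 12p = 2132.86.
Output 2132.86 is above potential 1580, so over time expected prices rise and SRAS shifts left until y returns to 1580.
Long run: y = 1580 on the AD curve gives 1580 = 4778 − 12p, so p = 266.50.

Long-run p = 266.50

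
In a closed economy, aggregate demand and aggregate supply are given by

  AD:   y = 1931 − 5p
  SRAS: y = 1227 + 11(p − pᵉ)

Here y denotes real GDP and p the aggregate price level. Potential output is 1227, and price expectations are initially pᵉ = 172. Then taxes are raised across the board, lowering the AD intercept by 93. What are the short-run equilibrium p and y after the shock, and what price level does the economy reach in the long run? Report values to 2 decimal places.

Short run: p = 156.44, y = 1055.81. Long run: p = 122.20.

AD shifts left: new AD is y = 1838 − 5p. With pᵉ = 172, SRAS is y = 11p − 665.
Short run: 1838 − 5p = 11p − 665 gives 2503 = 16p, so p = 156.44 and y = 1838 − 5p = 1055.81.
y = 1055.81 is below potential 1227; expectations adjust and SRAS shifts right until y = 1227.
Long run: on the new AD curve, 1227 = 1838 − 5p gives p = 122.20.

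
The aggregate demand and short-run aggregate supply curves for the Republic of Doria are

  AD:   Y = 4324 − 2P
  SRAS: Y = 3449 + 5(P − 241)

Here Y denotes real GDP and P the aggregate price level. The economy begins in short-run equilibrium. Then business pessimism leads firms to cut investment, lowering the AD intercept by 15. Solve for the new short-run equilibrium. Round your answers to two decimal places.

This is a negative demand shock: AD shifts left.
New AD: Y = 4309 − 2P.
SRAS can be written Y = 2244 + 5P.
Set AD = SRAS: 4309 − 2P = 2244 + 5P, so 2065 = 7P and P = 295.00.
Substituting into AD, Y = 3719.00.

P = 295.00, Y = 3719.00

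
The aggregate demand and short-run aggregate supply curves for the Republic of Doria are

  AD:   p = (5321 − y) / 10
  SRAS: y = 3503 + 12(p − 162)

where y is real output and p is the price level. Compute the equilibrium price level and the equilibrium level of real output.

Write SRAS as y = 3503 + 12p − 1944 = 1559 + 12p.
Rearrange AD to y = 5321 − 10p.
Set AD = SRAS: 5321 − 10p = 1559 + 12p, so 3762 = 22p and p = 171.
Then y = 5321 − 10·171 = 3611.

p = 171, y = 3611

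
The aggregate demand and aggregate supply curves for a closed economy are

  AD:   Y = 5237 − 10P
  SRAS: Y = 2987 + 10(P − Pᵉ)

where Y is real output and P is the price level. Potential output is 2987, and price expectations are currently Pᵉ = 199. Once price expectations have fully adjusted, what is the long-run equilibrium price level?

Long-run P = 225

Short run: with Pᵉ = 199, SRAS is Y = 997 + 10P. Setting AD = SRAS gives 4240 = 20P, so P = 212 and Y = 5237 − 10·212 = 3117.
Output 3117 is above potential 2987, so over time expected prices rise and SRAS shifts left until Y returns to 2987.
Long run: Y = 2987 on the AD curve gives 2987 = 5237 − 10P, so P = 225.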